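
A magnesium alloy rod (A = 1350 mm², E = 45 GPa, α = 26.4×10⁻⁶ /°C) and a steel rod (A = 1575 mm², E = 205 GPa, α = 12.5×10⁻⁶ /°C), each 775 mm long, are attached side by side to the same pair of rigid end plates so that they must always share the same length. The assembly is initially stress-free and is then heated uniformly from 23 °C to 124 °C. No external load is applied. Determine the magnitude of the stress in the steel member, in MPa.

σ ≈ 45.6 MPa (tensile)

Equilibrium of a rigid end plate with no external load gives equal and opposite internal forces ±P in the two members. Since α_{magnesium alloy} > α_{steel}, heating drives the magnesium alloy into compression and the steel into tension.
Equating the net (thermal + elastic) strains gives |α₁ − α₂|·ΔT = P·[1/(A₁E₁) + 1/(A₂E₂)].
|α₁ − α₂|·ΔT = 13.9×10⁻⁶ × 101 = 0.001404.
1/(A₁E₁) + 1/(A₂E₂) = 1/(1350×45×10³) + 1/(1575×205×10³) = 1.956×10⁻⁸ N⁻¹.
So P = 0.001404 / 1.956×10⁻⁸ = 71.78 kN.
σ_{steel} = P/A₂ = 71780/1575 = 45.58 MPa, tensile.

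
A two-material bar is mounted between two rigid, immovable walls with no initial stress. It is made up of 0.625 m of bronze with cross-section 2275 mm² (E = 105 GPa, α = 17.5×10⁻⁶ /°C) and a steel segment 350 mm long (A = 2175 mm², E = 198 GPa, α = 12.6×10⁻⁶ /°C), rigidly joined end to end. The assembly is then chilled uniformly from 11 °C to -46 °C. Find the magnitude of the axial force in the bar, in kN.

Free thermal contraction of the whole bar: Σ αᵢΔT Lᵢ = 17.5×10⁻⁶×57×625 + 12.6×10⁻⁶×57×350 = 0.8748 mm.
Since the ends are fixed, an axial force P builds up, equal in every segment, with P · Σ Lᵢ/(AᵢEᵢ) = δ_free.
The series flexibility is Σ Lᵢ/(AᵢEᵢ) = 625/(2275×105×10³) + 350/(2175×198×10³) = 3.429×10⁻⁶ mm/N.
P = 0.8748 / 3.429×10⁻⁶ = 255100 N = 255.1 kN, tensile.

P ≈ 255 kN (tensile)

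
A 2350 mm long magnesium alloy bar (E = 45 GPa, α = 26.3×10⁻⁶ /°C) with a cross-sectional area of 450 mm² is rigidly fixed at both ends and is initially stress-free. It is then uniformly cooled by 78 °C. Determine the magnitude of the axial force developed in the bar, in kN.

Full restraint means ε = 0, so the stress is σ = EαΔT = 45×10³ × 26.3×10⁻⁶ × 78 = 92.31 MPa.
Then P = σA = 92.31 × 450 mm² = 41.54 kN, tensile.

P ≈ 41.5 kN (tensile)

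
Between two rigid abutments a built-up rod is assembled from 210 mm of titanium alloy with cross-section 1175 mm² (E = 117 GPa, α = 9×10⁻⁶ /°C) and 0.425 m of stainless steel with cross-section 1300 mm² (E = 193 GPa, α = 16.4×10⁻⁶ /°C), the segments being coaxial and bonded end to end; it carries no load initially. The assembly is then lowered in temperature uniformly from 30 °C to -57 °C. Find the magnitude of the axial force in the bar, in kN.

With the walls removed the bar would change length by δ_free = Σ αᵢΔT Lᵢ = 9×10⁻⁶×87×210 + 16.4×10⁻⁶×87×425 = 0.7708 mm.
Since the ends are fixed, an axial force P builds up, equal in every segment, with P · Σ Lᵢ/(AᵢEᵢ) = δ_free.
The series flexibility is Σ Lᵢ/(AᵢEᵢ) = 210/(1175×117×10³) + 425/(1300×193×10³) = 3.221×10⁻⁶ mm/N.
P = 0.7708 / 3.221×10⁻⁶ = 239300 N = 239.3 kN, tensile.

P ≈ 239 kN (tensile)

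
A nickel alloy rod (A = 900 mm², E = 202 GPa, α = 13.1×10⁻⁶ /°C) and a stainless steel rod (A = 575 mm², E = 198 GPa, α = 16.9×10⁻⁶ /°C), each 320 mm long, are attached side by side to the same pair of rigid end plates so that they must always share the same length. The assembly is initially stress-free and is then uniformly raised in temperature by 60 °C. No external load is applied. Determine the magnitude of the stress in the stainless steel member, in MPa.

σ ≈ 27.8 MPa (compressive)

The stainless steel has the larger α, so on heating it would change length more than the nickel alloy if both were free. The rigid plates force a common final length, so the stainless steel is put into compression and the nickel alloy into tension, with equal and opposite forces P (no external load).
Equating the net (thermal + elastic) strains gives |α₁ − α₂|·ΔT = P·[1/(A₁E₁) + 1/(A₂E₂)].
|α₁ − α₂|·ΔT = 3.8×10⁻⁶ × 60 = 0.000228.
1/(A₁E₁) + 1/(A₂E₂) = 1/(900×202×10³) + 1/(575×198×10³) = 1.428×10⁻⁸ N⁻¹.
So P = 0.000228 / 1.428×10⁻⁸ = 15.96 kN.
σ_{stainless steel} = P/A₂ = 15960/575 = 27.76 MPa, compressive.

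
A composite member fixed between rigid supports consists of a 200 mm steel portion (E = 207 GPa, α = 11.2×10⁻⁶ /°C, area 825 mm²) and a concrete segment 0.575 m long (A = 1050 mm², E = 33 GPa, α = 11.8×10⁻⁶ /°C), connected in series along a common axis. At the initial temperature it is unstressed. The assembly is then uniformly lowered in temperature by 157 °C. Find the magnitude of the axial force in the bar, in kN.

If the supports were absent, the total length change would be Σ αᵢΔT Lᵢ = 11.2×10⁻⁶×157×200 + 11.8×10⁻⁶×157×575 = 1.417 mm.
The rigid supports impose zero overall length change; the single axial force P common to all segments must satisfy P Σ Lᵢ/(AᵢEᵢ) = δ_free.
The series flexibility is Σ Lᵢ/(AᵢEᵢ) = 200/(825×207×10³) + 575/(1050×33×10³) = 1.777×10⁻⁵ mm/N.
Hence P = δ_free / Σ(L/AE) = 1.417/1.777×10⁻⁵ = 79.76 kN (tensile).

P ≈ 79.8 kN (tensile)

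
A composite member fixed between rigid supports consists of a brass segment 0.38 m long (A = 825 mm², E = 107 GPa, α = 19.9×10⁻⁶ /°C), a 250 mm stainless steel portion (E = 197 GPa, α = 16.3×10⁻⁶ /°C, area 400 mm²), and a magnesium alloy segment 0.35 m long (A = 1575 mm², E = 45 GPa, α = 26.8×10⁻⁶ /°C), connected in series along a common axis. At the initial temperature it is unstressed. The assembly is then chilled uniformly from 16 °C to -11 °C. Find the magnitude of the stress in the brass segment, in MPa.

With the walls removed the bar would change length by δ_free = Σ αᵢΔT Lᵢ = 19.9×10⁻⁶×27×380 + 16.3×10⁻⁶×27×250 + 26.8×10⁻⁶×27×350 = 0.5675 mm.
The walls prevent any net length change, so an axial force P (same in every segment) develops. Compatibility: P · Σ Lᵢ/(AᵢEᵢ) = δ_free.
The series flexibility is Σ Lᵢ/(AᵢEᵢ) = 380/(825×107×10³) + 250/(400×197×10³) + 350/(1575×45×10³) = 1.242×10⁻⁵ mm/N.
So P = 0.5675 / 1.242×10⁻⁵ = 45.71 kN, tensile.
σ_{brass} = P / A = 45710 / 825 = 55.4 MPa.

σ ≈ 55.4 MPa (tensile)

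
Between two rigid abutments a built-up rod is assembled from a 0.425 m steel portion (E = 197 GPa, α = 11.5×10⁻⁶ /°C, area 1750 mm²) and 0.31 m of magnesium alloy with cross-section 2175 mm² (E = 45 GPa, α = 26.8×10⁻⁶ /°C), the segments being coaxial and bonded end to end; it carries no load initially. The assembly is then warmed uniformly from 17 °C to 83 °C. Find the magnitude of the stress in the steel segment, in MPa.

σ ≈ 113 MPa (compressive)

If the supports were absent, the total length change would be Σ αᵢΔT Lᵢ = 11.5×10⁻⁶×66×425 + 26.8×10⁻⁶×66×310 = 0.8709 mm.
Since the ends are fixed, an axial force P builds up, equal in every segment, with P · Σ Lᵢ/(AᵢEᵢ) = δ_free.
The series flexibility is Σ Lᵢ/(AᵢEᵢ) = 425/(1750×197×10³) + 310/(2175×45×10³) = 4.4×10⁻⁶ mm/N.
P = 0.8709 / 4.4×10⁻⁶ = 197900 N = 197.9 kN, compressive.
σ_{steel} = P / A = 197900 / 1750 = 113.1 MPa.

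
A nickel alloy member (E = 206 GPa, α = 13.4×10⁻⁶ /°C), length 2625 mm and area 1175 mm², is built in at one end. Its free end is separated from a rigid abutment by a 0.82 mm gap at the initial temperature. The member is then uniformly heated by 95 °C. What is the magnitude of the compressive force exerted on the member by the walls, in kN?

Unrestrained expansion: δ_free = αΔT L = 13.4×10⁻⁶ × 95 × 2625 = 3.342 mm.
The gap closes (δ_free > 0.82 mm) and the wall then resists a further 3.342 − 0.82 = 2.522 mm of expansion.
That suppressed elongation corresponds to σ = E·Δ/L = 206×10³ × 2.522/2625 = 197.9 MPa.
Force on the wall = σA = 197.9 × 1175 mm² = 232.5 kN.

P ≈ 233 kN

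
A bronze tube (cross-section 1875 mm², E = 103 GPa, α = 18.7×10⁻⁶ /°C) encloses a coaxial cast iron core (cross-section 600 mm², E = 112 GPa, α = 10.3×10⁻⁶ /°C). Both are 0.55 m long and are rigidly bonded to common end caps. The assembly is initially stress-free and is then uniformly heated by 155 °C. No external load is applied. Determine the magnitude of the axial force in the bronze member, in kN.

Equilibrium of a rigid end plate with no external load gives equal and opposite internal forces ±P in the two members. Since α_{bronze} > α_{cast iron}, heating drives the bronze into compression and the cast iron into tension.
Setting the final lengths equal and cancelling L: (α₁ − α₂)ΔT = P/(A₁E₁) + P/(A₂E₂).
|α₁ − α₂|·ΔT = 8.4×10⁻⁶ × 155 = 0.001302.
1/(A₁E₁) + 1/(A₂E₂) = 1/(1875×103×10³) + 1/(600×112×10³) = 2.006×10⁻⁸ N⁻¹.
So P = 0.001302 / 2.006×10⁻⁸ = 64.91 kN.

P ≈ 64.9 kN (compressive in the bronze)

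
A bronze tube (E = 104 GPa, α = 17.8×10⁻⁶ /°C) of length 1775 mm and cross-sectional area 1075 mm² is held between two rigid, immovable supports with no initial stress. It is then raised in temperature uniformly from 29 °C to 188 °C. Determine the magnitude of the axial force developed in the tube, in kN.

The ends cannot move, so σ = EαΔT = 104×10³ × 17.8×10⁻⁶ × 159 = 294.3 MPa.
Axial force P = σA = 294.3 × 1075 = 316400 N = 316.4 kN, compressive.

P ≈ 316 kN (compressive)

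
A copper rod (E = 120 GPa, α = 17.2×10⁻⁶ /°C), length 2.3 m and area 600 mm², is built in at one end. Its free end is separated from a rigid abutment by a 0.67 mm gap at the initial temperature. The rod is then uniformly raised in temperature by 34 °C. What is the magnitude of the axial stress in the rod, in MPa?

σ ≈ 35.2 MPa (compressive)

Free thermal elongation = αΔT L = 17.2×10⁻⁶ × 34 × 2300 = 1.345 mm.
This exceeds the 0.67 mm gap, so the wall pushes back. The portion of expansion that must be recovered elastically is δ_free − gap = 1.345 − 0.67 = 0.675 mm.
Compatibility: PL/(AE) = 0.675 mm, so σ = P/A = E × (0.675/2300) = 35.22 MPa.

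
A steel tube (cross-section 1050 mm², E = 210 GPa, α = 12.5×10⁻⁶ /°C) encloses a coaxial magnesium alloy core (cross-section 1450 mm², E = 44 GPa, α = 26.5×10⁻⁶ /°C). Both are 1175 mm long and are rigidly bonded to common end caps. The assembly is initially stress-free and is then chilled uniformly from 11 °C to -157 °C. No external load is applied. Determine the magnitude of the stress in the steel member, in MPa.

σ ≈ 111 MPa (compressive)

Both members must finish at the same length. With the larger α, the magnesium alloy tends to over-contract; the plates restrain it, putting the magnesium alloy in tension and the steel in compression. With no external load the two internal forces are equal and opposite, magnitude P.
Equating the net (thermal + elastic) strains gives |α₁ − α₂|·ΔT = P·[1/(A₁E₁) + 1/(A₂E₂)].
|α₁ − α₂|·ΔT = 14×10⁻⁶ × 168 = 0.002352.
1/(A₁E₁) + 1/(A₂E₂) = 1/(1050×210×10³) + 1/(1450×44×10³) = 2.021×10⁻⁸ N⁻¹.
P = 0.002352 / 2.021×10⁻⁸ = 116400 N = 116.4 kN.
σ_{steel} = P/A₁ = 116400/1050 = 110.8 MPa, compressive.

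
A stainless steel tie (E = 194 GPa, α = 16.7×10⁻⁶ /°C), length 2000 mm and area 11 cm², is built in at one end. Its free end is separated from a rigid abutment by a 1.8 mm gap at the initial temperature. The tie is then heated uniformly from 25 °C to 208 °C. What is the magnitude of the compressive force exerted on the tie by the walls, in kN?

If the wall were absent the tie would grow by αΔT L = 16.7×10⁻⁶ × 183 × 2000 = 6.112 mm.
After closing the 1.8 mm clearance, 6.112 − 1.8 = 4.312 mm of expansion remains to be suppressed by the wall.
So σ = E(δ_free − g)/L = 194×10³ × 4.312/2000 = 418.3 MPa.
P = σA = 418.3 × 1100 = 460.1 kN.

P ≈ 460 kN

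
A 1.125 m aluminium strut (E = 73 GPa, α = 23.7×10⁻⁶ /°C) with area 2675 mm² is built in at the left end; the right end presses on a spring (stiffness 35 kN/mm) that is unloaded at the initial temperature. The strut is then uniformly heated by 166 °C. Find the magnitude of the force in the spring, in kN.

P ≈ 129 kN

The unrestrained thermal change is αΔT L = 23.7×10⁻⁶ × 166 × 1125 = 4.426 mm.
Let P be the compressive force at the spring. The strut shortens elastically by PL/(AE) and the spring compresses by P/k; together these equal δ_free.
So P = δ_free / [L/(AE) + 1/k] = 4.426 / [ 1125/(2675×73×10³) + 1/(35×10³) ].
P = 4.426 / 3.433×10⁻⁵ = 128900 N.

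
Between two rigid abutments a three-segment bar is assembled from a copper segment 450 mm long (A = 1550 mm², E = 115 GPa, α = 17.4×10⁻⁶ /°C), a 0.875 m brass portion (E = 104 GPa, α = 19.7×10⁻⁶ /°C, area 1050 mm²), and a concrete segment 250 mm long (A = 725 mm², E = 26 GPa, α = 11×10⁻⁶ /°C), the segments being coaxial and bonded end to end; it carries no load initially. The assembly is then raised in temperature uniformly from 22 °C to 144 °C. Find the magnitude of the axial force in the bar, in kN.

P ≈ 143 kN (compressive)

With the walls removed the bar would change length by δ_free = Σ αᵢΔT Lᵢ = 17.4×10⁻⁶×122×450 + 19.7×10⁻⁶×122×875 + 11×10⁻⁶×122×250 = 3.394 mm.
Since the ends are fixed, an axial force P builds up, equal in every segment, with P · Σ Lᵢ/(AᵢEᵢ) = δ_free.
Σ Lᵢ/(AᵢEᵢ) = 450/(1550×115×10³) + 875/(1050×104×10³) + 250/(725×26×10³) = 2.38×10⁻⁵ mm/N.
Hence P = δ_free / Σ(L/AE) = 3.394/2.38×10⁻⁵ = 142.6 kN (compressive).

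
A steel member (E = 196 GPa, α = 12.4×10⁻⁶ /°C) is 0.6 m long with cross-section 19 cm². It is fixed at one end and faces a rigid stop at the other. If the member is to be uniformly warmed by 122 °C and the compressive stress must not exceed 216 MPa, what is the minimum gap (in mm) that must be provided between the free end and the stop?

g ≈ 0.246 mm

Free expansion if unrestrained: δ_free = αΔT L = 12.4×10⁻⁶ × 122 × 600 = 0.9077 mm.
A stress of 216 MPa corresponds to the wall pushing the member back by σL/E = 216×600/(196×10³) = 0.6612 mm.
The gap must absorb the remainder: g_min = 0.9077 − 0.6612 = 0.2465 mm.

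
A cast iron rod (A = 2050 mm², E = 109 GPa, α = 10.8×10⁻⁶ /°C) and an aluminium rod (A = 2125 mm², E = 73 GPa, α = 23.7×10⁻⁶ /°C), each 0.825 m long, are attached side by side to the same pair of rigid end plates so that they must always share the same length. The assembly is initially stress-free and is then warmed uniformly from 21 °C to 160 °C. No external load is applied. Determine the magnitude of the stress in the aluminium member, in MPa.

Both members must finish at the same length. With the larger α, the aluminium tends to over-expand; the plates restrain it, putting the aluminium in compression and the cast iron in tension. With no external load the two internal forces are equal and opposite, magnitude P.
Setting the final lengths equal and cancelling L: (α₁ − α₂)ΔT = P/(A₁E₁) + P/(A₂E₂).
|α₁ − α₂|·ΔT = 12.9×10⁻⁶ × 139 = 0.001793.
1/(A₁E₁) + 1/(A₂E₂) = 1/(2050×109×10³) + 1/(2125×73×10³) = 1.092×10⁻⁸ N⁻¹.
So P = 0.001793 / 1.092×10⁻⁸ = 164.2 kN.
σ_{aluminium} = P/A₂ = 164200/2125 = 77.26 MPa, compressive.

σ ≈ 77.3 MPa (compressive)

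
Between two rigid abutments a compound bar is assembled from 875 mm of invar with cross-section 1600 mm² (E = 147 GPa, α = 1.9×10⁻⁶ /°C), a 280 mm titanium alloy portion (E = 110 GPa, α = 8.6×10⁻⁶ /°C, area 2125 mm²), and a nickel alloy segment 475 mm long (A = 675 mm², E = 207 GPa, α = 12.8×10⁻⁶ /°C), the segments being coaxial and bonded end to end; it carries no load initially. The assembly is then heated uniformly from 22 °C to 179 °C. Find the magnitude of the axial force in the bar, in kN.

P ≈ 192 kN (compressive)

With the walls removed the bar would change length by δ_free = Σ αᵢΔT Lᵢ = 1.9×10⁻⁶×157×875 + 8.6×10⁻⁶×157×280 + 12.8×10⁻⁶×157×475 = 1.594 mm.
The walls prevent any net length change, so an axial force P (same in every segment) develops. Compatibility: P · Σ Lᵢ/(AᵢEᵢ) = δ_free.
The series flexibility is Σ Lᵢ/(AᵢEᵢ) = 875/(1600×147×10³) + 280/(2125×110×10³) + 475/(675×207×10³) = 8.318×10⁻⁶ mm/N.
Hence P = δ_free / Σ(L/AE) = 1.594/8.318×10⁻⁶ = 191.6 kN (compressive).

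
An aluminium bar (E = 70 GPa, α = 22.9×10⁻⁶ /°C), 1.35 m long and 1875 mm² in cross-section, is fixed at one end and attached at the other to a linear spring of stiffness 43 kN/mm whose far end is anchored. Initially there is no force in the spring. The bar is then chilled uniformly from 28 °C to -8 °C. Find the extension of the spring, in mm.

δ ≈ 0.772 mm

If the spring were absent the bar would shorten by αΔT L = 22.9×10⁻⁶ × 36 × 1350 = 1.113 mm.
With a force P in the spring, the elastic change of the bar is PL/(AE) and that of the spring is P/k; compatibility requires their sum to equal δ_free.
P [ L/(AE) + 1/k ] = δ_free → P [ 1350/(1875×70×10³) + 1/(43×10³) ] = 1.113.
P = 1.113 / 3.354×10⁻⁵ = 33180 N.
Spring extension = P/k = 33180/(43×10³) = 0.7717 mm.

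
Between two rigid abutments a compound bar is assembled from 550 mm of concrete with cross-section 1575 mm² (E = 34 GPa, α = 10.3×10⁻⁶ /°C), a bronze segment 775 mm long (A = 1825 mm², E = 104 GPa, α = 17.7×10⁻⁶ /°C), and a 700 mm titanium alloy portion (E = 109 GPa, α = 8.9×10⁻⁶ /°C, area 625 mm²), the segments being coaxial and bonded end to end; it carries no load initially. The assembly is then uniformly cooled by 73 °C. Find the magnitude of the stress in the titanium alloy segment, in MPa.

Free thermal contraction of the whole bar: Σ αᵢΔT Lᵢ = 10.3×10⁻⁶×73×550 + 17.7×10⁻⁶×73×775 + 8.9×10⁻⁶×73×700 = 1.87 mm.
Since the ends are fixed, an axial force P builds up, equal in every segment, with P · Σ Lᵢ/(AᵢEᵢ) = δ_free.
Σ Lᵢ/(AᵢEᵢ) = 550/(1575×34×10³) + 775/(1825×104×10³) + 700/(625×109×10³) = 2.463×10⁻⁵ mm/N.
So P = 1.87 / 2.463×10⁻⁵ = 75.91 kN, tensile.
σ_{titanium alloy} = P / A = 75910 / 625 = 121.5 MPa.

σ ≈ 121 MPa (tensile)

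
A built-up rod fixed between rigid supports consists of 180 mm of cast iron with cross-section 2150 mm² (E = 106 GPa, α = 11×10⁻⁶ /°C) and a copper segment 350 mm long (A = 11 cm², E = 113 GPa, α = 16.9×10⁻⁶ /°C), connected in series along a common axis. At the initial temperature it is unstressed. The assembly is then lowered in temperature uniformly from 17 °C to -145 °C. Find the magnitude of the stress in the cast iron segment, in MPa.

σ ≈ 165 MPa (tensile)

With the walls removed the bar would change length by δ_free = Σ αᵢΔT Lᵢ = 11×10⁻⁶×162×180 + 16.9×10⁻⁶×162×350 = 1.279 mm.
The rigid supports impose zero overall length change; the single axial force P common to all segments must satisfy P Σ Lᵢ/(AᵢEᵢ) = δ_free.
Σ Lᵢ/(AᵢEᵢ) = 180/(2150×106×10³) + 350/(1100×113×10³) = 3.606×10⁻⁶ mm/N.
So P = 1.279 / 3.606×10⁻⁶ = 354.7 kN, tensile.
σ_{cast iron} = P / A = 354700 / 2150 = 165 MPa.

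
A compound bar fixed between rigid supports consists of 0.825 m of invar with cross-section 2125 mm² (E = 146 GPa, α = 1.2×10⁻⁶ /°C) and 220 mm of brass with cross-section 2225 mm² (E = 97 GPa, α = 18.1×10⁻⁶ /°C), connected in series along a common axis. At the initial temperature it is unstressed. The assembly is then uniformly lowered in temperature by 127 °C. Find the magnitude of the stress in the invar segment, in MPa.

If the supports were absent, the total length change would be Σ αᵢΔT Lᵢ = 1.2×10⁻⁶×127×825 + 18.1×10⁻⁶×127×220 = 0.6314 mm.
The walls prevent any net length change, so an axial force P (same in every segment) develops. Compatibility: P · Σ Lᵢ/(AᵢEᵢ) = δ_free.
The series flexibility is Σ Lᵢ/(AᵢEᵢ) = 825/(2125×146×10³) + 220/(2225×97×10³) = 3.678×10⁻⁶ mm/N.
P = 0.6314 / 3.678×10⁻⁶ = 171700 N = 171.7 kN, tensile.
σ_{invar} = P / A = 171700 / 2125 = 80.78 MPa.

σ ≈ 80.8 MPa (tensile)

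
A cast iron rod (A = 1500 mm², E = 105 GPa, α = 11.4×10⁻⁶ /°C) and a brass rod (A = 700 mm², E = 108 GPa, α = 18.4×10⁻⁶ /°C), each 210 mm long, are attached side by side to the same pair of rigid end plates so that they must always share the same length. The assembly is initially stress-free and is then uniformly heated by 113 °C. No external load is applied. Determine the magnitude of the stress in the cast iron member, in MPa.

The brass has the larger α, so on heating it would change length more than the cast iron if both were free. The rigid plates force a common final length, so the brass is put into compression and the cast iron into tension, with equal and opposite forces P (no external load).
Setting the final lengths equal and cancelling L: (α₁ − α₂)ΔT = P/(A₁E₁) + P/(A₂E₂).
|α₁ − α₂|·ΔT = 7×10⁻⁶ × 113 = 0.000791.
1/(A₁E₁) + 1/(A₂E₂) = 1/(1500×105×10³) + 1/(700×108×10³) = 1.958×10⁻⁸ N⁻¹.
So P = 0.000791 / 1.958×10⁻⁸ = 40.41 kN.
σ_{cast iron} = P/A₁ = 40410/1500 = 26.94 MPa, tensile.

σ ≈ 26.9 MPa (tensile)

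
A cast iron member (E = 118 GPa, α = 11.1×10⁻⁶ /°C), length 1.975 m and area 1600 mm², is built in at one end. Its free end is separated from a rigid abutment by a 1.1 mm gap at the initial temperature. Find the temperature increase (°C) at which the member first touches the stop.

The gap closes when αΔT L = 1.1 mm, since the member is still unstressed at that instant.
So ΔT = g/(αL) = 1.1/(11.1×10⁻⁶ × 1975) = 50.18 °C.

ΔT ≈ 50.2 °C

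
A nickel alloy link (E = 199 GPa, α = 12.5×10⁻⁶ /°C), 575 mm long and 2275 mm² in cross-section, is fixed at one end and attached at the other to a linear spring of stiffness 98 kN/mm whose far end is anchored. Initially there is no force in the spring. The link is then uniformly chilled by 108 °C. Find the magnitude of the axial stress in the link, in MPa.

Free thermal contraction: δ_free = αΔT L = 12.5×10⁻⁶ × 108 × 575 = 0.7762 mm.
With a force P in the spring, the elastic change of the link is PL/(AE) and that of the spring is P/k; compatibility requires their sum to equal δ_free.
So P = δ_free / [L/(AE) + 1/k] = 0.7762 / [ 575/(2275×199×10³) + 1/(98×10³) ].
P = 0.7762 / 1.147×10⁻⁵ = 67650 N.
σ = P/A = 67650/2275 = 29.74 MPa.

σ ≈ 29.7 MPa (tensile)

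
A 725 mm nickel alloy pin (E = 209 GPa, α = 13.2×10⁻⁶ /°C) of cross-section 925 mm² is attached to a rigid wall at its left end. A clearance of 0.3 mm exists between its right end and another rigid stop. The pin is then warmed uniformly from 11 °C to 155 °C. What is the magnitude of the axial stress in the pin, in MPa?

Free thermal elongation = αΔT L = 13.2×10⁻⁶ × 144 × 725 = 1.378 mm.
The gap closes (δ_free > 0.3 mm) and the wall then resists a further 1.378 − 0.3 = 1.078 mm of expansion.
That suppressed elongation corresponds to σ = E·Δ/L = 209×10³ × 1.078/725 = 310.8 MPa.

σ ≈ 311 MPa (compressive)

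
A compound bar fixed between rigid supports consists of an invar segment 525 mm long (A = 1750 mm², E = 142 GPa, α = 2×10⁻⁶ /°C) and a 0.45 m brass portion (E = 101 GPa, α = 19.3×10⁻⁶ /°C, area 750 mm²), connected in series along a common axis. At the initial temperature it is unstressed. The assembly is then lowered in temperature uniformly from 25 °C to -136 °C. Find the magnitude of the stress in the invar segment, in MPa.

σ ≈ 111 MPa (tensile)

With the walls removed the bar would change length by δ_free = Σ αᵢΔT Lᵢ = 2×10⁻⁶×161×525 + 19.3×10⁻⁶×161×450 = 1.567 mm.
The rigid supports impose zero overall length change; the single axial force P common to all segments must satisfy P Σ Lᵢ/(AᵢEᵢ) = δ_free.
The series flexibility is Σ Lᵢ/(AᵢEᵢ) = 525/(1750×142×10³) + 450/(750×101×10³) = 8.053×10⁻⁶ mm/N.
Hence P = δ_free / Σ(L/AE) = 1.567/8.053×10⁻⁶ = 194.6 kN (tensile).
σ_{invar} = P / A = 194600 / 1750 = 111.2 MPa.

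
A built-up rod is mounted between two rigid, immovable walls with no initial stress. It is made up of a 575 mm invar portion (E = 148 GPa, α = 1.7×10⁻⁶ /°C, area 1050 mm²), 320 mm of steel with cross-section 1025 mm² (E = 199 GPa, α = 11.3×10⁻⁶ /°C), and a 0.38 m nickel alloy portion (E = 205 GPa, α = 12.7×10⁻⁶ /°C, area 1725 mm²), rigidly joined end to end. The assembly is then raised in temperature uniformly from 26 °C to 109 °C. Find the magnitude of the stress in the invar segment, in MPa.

σ ≈ 117 MPa (compressive)

Free thermal expansion of the whole bar: Σ αᵢΔT Lᵢ = 1.7×10⁻⁶×83×575 + 11.3×10⁻⁶×83×320 + 12.7×10⁻⁶×83×380 = 0.7818 mm.
The walls prevent any net length change, so an axial force P (same in every segment) develops. Compatibility: P · Σ Lᵢ/(AᵢEᵢ) = δ_free.
The series flexibility is Σ Lᵢ/(AᵢEᵢ) = 575/(1050×148×10³) + 320/(1025×199×10³) + 380/(1725×205×10³) = 6.344×10⁻⁶ mm/N.
P = 0.7818 / 6.344×10⁻⁶ = 123200 N = 123.2 kN, compressive.
σ_{invar} = P / A = 123200 / 1050 = 117.4 MPa.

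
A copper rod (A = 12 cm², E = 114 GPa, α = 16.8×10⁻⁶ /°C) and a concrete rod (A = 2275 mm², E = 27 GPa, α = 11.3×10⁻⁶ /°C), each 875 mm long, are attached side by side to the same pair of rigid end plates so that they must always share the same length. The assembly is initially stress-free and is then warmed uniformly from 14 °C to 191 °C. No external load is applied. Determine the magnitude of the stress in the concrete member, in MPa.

The copper has the larger α, so on heating it would change length more than the concrete if both were free. The rigid plates force a common final length, so the copper is put into compression and the concrete into tension, with equal and opposite forces P (no external load).
Setting the final lengths equal and cancelling L: (α₁ − α₂)ΔT = P/(A₁E₁) + P/(A₂E₂).
|α₁ − α₂|·ΔT = 5.5×10⁻⁶ × 177 = 0.0009735.
1/(A₁E₁) + 1/(A₂E₂) = 1/(1200×114×10³) + 1/(2275×27×10³) = 2.359×10⁻⁸ N⁻¹.
So P = 0.0009735 / 2.359×10⁻⁸ = 41.27 kN.
σ_{concrete} = P/A₂ = 41270/2275 = 18.14 MPa, tensile.

σ ≈ 18.1 MPa (tensile)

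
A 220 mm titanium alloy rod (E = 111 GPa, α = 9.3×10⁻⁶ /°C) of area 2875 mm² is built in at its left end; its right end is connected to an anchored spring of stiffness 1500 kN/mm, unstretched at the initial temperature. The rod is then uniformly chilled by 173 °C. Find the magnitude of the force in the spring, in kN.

Free thermal contraction: δ_free = αΔT L = 9.3×10⁻⁶ × 173 × 220 = 0.354 mm.
Let P be the tensile force in the spring. The rod extends elastically by PL/(AE) and the spring stretches by P/k; together these equal δ_free.
So P = δ_free / [L/(AE) + 1/k] = 0.354 / [ 220/(2875×111×10³) + 1/(1500×10³) ].
P = 0.354 / 1.356×10⁻⁶ = 261000 N.

P ≈ 261 kN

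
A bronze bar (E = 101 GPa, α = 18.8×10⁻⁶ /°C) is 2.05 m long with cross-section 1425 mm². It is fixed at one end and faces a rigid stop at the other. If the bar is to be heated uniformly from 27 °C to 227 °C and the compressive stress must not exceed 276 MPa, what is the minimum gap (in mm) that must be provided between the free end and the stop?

With no wall the bar would lengthen by αΔT L = 18.8×10⁻⁶ × 200 × 2050 = 7.708 mm.
At the allowable stress the elastic shortening the wall may impose is σL/E = 276 × 2050 / (101×10³) = 5.602 mm.
So the gap has to take up the difference, g_min = δ_free − σL/E = 7.708 − 5.602 = 2.106 mm.

g ≈ 2.11 mm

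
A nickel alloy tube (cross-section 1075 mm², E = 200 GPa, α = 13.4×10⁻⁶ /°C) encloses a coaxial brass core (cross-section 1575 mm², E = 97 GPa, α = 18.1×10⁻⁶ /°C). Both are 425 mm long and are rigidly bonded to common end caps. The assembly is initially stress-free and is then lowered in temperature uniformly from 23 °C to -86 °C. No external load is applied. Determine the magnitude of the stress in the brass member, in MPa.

σ ≈ 29.1 MPa (tensile)

Equilibrium of a rigid end plate with no external load gives equal and opposite internal forces ±P in the two members. Since α_{brass} > α_{nickel alloy}, cooling drives the brass into tension and the nickel alloy into compression.
Compatibility of the two members (thermal + elastic change equal): (α₁ − α₂)ΔT = P·[1/(A₁E₁) + 1/(A₂E₂)].
|α₁ − α₂|·ΔT = 4.7×10⁻⁶ × 109 = 0.0005123.
1/(A₁E₁) + 1/(A₂E₂) = 1/(1075×200×10³) + 1/(1575×97×10³) = 1.12×10⁻⁸ N⁻¹.
P = 0.0005123 / 1.12×10⁻⁸ = 45750 N = 45.75 kN.
σ_{brass} = P/A₂ = 45750/1575 = 29.05 MPa, tensile.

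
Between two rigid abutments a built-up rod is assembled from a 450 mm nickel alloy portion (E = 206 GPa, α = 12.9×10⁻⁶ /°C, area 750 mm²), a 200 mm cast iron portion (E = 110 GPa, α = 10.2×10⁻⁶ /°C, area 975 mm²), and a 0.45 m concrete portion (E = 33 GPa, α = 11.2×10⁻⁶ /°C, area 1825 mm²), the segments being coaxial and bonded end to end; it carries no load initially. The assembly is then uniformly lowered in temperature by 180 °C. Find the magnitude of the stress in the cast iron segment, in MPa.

If the supports were absent, the total length change would be Σ αᵢΔT Lᵢ = 12.9×10⁻⁶×180×450 + 10.2×10⁻⁶×180×200 + 11.2×10⁻⁶×180×450 = 2.319 mm.
The walls prevent any net length change, so an axial force P (same in every segment) develops. Compatibility: P · Σ Lᵢ/(AᵢEᵢ) = δ_free.
Σ Lᵢ/(AᵢEᵢ) = 450/(750×206×10³) + 200/(975×110×10³) + 450/(1825×33×10³) = 1.225×10⁻⁵ mm/N.
P = 2.319 / 1.225×10⁻⁵ = 189300 N = 189.3 kN, tensile.
σ_{cast iron} = P / A = 189300 / 975 = 194.2 MPa.

σ ≈ 194 MPa (tensile)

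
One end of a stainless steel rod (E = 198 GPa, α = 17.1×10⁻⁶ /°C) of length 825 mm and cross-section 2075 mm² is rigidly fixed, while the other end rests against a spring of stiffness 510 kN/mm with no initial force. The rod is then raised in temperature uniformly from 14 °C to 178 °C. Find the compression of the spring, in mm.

If the spring were absent the rod would lengthen by αΔT L = 17.1×10⁻⁶ × 164 × 825 = 2.314 mm.
With a force P in the spring, the elastic change of the rod is PL/(AE) and that of the spring is P/k; compatibility requires their sum to equal δ_free.
P [ L/(AE) + 1/k ] = δ_free → P [ 825/(2075×198×10³) + 1/(510×10³) ] = 2.314.
P = 2.314 / 3.969×10⁻⁶ = 583000 N.
Spring compression = P/k = 583000/(510×10³) = 1.143 mm.

δ ≈ 1.14 mm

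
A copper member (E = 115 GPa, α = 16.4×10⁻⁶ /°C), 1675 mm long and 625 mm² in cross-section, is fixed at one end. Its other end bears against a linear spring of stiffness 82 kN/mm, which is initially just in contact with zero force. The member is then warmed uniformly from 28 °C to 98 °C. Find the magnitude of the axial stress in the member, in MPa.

If the spring were absent the member would lengthen by αΔT L = 16.4×10⁻⁶ × 70 × 1675 = 1.923 mm.
Let P be the compressive force at the spring. The member shortens elastically by PL/(AE) and the spring compresses by P/k; together these equal δ_free.
So P = δ_free / [L/(AE) + 1/k] = 1.923 / [ 1675/(625×115×10³) + 1/(82×10³) ].
P = 1.923 / 3.55×10⁻⁵ = 54170 N.
σ = P/A = 54170/625 = 86.67 MPa.

σ ≈ 86.7 MPa (compressive)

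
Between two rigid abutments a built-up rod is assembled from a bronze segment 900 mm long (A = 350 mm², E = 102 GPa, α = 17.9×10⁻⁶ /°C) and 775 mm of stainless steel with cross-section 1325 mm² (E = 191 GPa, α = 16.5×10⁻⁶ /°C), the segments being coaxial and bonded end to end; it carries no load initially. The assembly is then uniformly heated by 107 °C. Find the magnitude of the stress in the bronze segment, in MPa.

With the walls removed the bar would change length by δ_free = Σ αᵢΔT Lᵢ = 17.9×10⁻⁶×107×900 + 16.5×10⁻⁶×107×775 = 3.092 mm.
Since the ends are fixed, an axial force P builds up, equal in every segment, with P · Σ Lᵢ/(AᵢEᵢ) = δ_free.
The series flexibility is Σ Lᵢ/(AᵢEᵢ) = 900/(350×102×10³) + 775/(1325×191×10³) = 2.827×10⁻⁵ mm/N.
So P = 3.092 / 2.827×10⁻⁵ = 109.4 kN, compressive.
σ_{bronze} = P / A = 109400 / 350 = 312.5 MPa.

σ ≈ 312 MPa (compressive)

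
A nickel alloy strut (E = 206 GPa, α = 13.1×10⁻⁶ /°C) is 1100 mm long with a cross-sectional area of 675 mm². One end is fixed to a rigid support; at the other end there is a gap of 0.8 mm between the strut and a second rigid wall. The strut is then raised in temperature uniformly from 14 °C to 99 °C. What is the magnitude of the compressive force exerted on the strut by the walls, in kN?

P ≈ 53.7 kN

Unrestrained expansion: δ_free = αΔT L = 13.1×10⁻⁶ × 85 × 1100 = 1.225 mm.
The gap closes (δ_free > 0.8 mm) and the wall then resists a further 1.225 − 0.8 = 0.4248 mm of expansion.
That suppressed elongation corresponds to σ = E·Δ/L = 206×10³ × 0.4248/1100 = 79.56 MPa.
P = σA = 79.56 × 675 = 53.7 kN.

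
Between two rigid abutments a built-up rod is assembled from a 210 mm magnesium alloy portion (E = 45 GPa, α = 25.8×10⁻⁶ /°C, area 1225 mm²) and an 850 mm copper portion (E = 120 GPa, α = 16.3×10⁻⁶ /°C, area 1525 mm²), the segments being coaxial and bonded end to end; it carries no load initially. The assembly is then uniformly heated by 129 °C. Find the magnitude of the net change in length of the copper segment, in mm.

|ΔL| ≈ 0.421 mm

If the supports were absent, the total length change would be Σ αᵢΔT Lᵢ = 25.8×10⁻⁶×129×210 + 16.3×10⁻⁶×129×850 = 2.486 mm.
The walls prevent any net length change, so an axial force P (same in every segment) develops. Compatibility: P · Σ Lᵢ/(AᵢEᵢ) = δ_free.
The series flexibility is Σ Lᵢ/(AᵢEᵢ) = 210/(1225×45×10³) + 850/(1525×120×10³) = 8.454×10⁻⁶ mm/N.
P = 2.486 / 8.454×10⁻⁶ = 294100 N = 294.1 kN, compressive.
For the copper segment, free thermal change = 16.3×10⁻⁶×129×850 = 1.787 mm and elastic change from P = 294100×850/(1525×120×10³) = 1.366 mm; these oppose, so the net change is 0.421 mm (segment lengthens).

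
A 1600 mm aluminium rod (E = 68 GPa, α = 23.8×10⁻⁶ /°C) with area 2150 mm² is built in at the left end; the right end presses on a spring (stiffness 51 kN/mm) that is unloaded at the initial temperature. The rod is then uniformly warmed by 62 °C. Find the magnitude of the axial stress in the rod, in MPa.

The unrestrained thermal change is αΔT L = 23.8×10⁻⁶ × 62 × 1600 = 2.361 mm.
Let P be the compressive force at the spring. The rod shortens elastically by PL/(AE) and the spring compresses by P/k; together these equal δ_free.
So P = δ_free / [L/(AE) + 1/k] = 2.361 / [ 1600/(2150×68×10³) + 1/(51×10³) ].
P = 2.361 / 3.055×10⁻⁵ = 77280 N.
σ = P/A = 77280/2150 = 35.94 MPa.

σ ≈ 35.9 MPa (compressive)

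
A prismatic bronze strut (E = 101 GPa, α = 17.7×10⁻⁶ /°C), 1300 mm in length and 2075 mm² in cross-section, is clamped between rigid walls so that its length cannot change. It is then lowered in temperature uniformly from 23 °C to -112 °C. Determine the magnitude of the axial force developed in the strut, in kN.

P ≈ 501 kN (tensile)

Full restraint means ε = 0, so the stress is σ = EαΔT = 101×10³ × 17.7×10⁻⁶ × 135 = 241.3 MPa.
Then P = σA = 241.3 × 2075 mm² = 500.8 kN, tensile.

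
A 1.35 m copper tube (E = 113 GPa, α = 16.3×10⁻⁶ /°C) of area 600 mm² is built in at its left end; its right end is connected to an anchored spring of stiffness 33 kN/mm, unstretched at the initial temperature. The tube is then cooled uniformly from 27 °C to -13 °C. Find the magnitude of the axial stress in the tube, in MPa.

The unrestrained thermal change is αΔT L = 16.3×10⁻⁶ × 40 × 1350 = 0.8802 mm.
Let P be the tensile force in the spring. The tube extends elastically by PL/(AE) and the spring stretches by P/k; together these equal δ_free.
So P = δ_free / [L/(AE) + 1/k] = 0.8802 / [ 1350/(600×113×10³) + 1/(33×10³) ].
P = 0.8802 / 5.021×10⁻⁵ = 17530 N.
σ = P/A = 17530/600 = 29.21 MPa.

σ ≈ 29.2 MPa (tensile)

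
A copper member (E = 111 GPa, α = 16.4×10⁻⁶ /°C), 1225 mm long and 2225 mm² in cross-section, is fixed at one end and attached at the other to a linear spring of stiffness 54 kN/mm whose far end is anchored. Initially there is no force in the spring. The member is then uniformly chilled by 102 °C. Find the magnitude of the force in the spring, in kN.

P ≈ 87.3 kN

Free thermal contraction: δ_free = αΔT L = 16.4×10⁻⁶ × 102 × 1225 = 2.049 mm.
Let P be the tensile force in the spring. The member extends elastically by PL/(AE) and the spring stretches by P/k; together these equal δ_free.
So P = δ_free / [L/(AE) + 1/k] = 2.049 / [ 1225/(2225×111×10³) + 1/(54×10³) ].
P = 2.049 / 2.348×10⁻⁵ = 87280 N.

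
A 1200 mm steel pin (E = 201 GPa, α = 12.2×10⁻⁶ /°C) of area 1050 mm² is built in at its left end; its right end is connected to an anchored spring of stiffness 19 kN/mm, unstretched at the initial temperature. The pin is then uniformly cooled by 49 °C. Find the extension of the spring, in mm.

If the spring were absent the pin would shorten by αΔT L = 12.2×10⁻⁶ × 49 × 1200 = 0.7174 mm.
With a force P in the spring, the elastic change of the pin is PL/(AE) and that of the spring is P/k; compatibility requires their sum to equal δ_free.
P [ L/(AE) + 1/k ] = δ_free → P [ 1200/(1050×201×10³) + 1/(19×10³) ] = 0.7174.
P = 0.7174 / 5.832×10⁻⁵ = 12300 N.
Spring extension = P/k = 12300/(19×10³) = 0.6474 mm.

δ ≈ 0.647 mm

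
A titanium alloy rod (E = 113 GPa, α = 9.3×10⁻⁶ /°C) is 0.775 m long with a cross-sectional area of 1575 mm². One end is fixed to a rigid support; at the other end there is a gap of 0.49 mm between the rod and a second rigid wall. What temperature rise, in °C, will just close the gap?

The gap closes when αΔT L = 0.49 mm, since the rod is still unstressed at that instant.
So ΔT = g/(αL) = 0.49/(9.3×10⁻⁶ × 775) = 67.98 °C.

ΔT ≈ 68 °C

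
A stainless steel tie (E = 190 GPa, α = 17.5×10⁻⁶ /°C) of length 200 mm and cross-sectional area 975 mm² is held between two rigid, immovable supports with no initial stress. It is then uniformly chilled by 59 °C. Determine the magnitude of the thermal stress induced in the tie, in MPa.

The supports are rigid, so the total axial strain is zero. The restrained thermal strain is ε = αΔT = 17.5×10⁻⁶ × 59 = 1032.5×10⁻⁶.
The stress required to suppress this strain is σ = Eε = 190×10³ × 1032.5×10⁻⁶ = 196.2 MPa, tensile since the tie is trying to contract.

σ ≈ 196 MPa (tensile)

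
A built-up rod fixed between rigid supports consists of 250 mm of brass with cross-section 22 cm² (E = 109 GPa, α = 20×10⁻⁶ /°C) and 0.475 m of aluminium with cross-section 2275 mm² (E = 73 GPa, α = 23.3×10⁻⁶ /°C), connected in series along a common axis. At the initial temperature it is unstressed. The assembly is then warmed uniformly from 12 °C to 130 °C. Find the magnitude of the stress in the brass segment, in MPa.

With the walls removed the bar would change length by δ_free = Σ αᵢΔT Lᵢ = 20×10⁻⁶×118×250 + 23.3×10⁻⁶×118×475 = 1.896 mm.
Since the ends are fixed, an axial force P builds up, equal in every segment, with P · Σ Lᵢ/(AᵢEᵢ) = δ_free.
Σ Lᵢ/(AᵢEᵢ) = 250/(2200×109×10³) + 475/(2275×73×10³) = 3.903×10⁻⁶ mm/N.
Hence P = δ_free / Σ(L/AE) = 1.896/3.903×10⁻⁶ = 485.8 kN (compressive).
σ_{brass} = P / A = 485800 / 2200 = 220.8 MPa.

σ ≈ 221 MPa (compressive)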